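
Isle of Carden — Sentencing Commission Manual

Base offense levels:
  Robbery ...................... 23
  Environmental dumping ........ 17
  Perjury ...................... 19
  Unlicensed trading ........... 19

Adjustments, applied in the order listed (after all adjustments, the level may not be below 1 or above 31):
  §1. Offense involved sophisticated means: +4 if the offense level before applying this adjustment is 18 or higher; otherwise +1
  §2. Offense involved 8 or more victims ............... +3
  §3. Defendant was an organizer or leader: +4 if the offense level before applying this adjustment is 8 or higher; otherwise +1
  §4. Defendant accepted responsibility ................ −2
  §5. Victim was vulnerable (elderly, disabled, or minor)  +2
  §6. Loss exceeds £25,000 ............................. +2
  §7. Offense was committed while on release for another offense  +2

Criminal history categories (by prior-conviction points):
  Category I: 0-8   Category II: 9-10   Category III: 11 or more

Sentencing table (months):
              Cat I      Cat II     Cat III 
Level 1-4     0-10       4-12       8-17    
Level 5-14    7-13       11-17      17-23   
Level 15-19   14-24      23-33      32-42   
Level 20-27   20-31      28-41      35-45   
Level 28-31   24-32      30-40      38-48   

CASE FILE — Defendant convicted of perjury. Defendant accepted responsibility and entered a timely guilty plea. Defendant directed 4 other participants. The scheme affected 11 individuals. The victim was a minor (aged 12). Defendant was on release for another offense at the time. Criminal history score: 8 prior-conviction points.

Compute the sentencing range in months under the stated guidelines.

Base offense level for perjury: 19.
§2 applies: 19 + 3 = 22.
§3 applies (level before this adjustment is 22 ≥ 8, so +4): 22 + 4 = 26.
§4 applies: 26 − 2 = 24.
§5 applies: 24 + 2 = 26.
§7 applies: 26 + 2 = 28.
Final offense level: 28.
Criminal history: 8 prior points → Category I (0-8).
Level 28 falls in the 28-31 band.
Grid: Level 28-31 × Category I = 24-32 months.

24-32 months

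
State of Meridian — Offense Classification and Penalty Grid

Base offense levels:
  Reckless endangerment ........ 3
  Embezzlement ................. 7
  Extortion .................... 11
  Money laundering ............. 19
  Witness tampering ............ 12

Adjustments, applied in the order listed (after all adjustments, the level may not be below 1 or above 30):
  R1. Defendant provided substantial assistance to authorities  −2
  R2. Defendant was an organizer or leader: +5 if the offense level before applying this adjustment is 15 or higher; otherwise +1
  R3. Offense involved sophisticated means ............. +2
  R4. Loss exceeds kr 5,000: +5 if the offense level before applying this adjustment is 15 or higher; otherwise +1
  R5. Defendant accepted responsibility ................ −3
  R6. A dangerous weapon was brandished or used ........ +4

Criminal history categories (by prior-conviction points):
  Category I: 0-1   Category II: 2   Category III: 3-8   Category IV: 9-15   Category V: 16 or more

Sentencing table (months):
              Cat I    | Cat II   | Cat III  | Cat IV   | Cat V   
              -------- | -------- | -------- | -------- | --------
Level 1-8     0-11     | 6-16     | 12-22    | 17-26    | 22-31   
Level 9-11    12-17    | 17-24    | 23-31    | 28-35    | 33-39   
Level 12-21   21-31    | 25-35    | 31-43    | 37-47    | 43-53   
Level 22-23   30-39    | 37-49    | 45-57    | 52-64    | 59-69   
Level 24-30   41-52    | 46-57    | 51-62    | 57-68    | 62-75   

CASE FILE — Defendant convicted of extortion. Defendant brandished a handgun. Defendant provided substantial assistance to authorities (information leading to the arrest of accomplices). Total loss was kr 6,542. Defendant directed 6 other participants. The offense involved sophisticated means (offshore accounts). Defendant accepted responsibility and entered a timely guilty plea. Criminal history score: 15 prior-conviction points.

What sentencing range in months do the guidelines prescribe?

37-47 months

Base offense level for extortion: 11.
R1 applies: 11 − 2 = 9.
R2 applies (level before this adjustment is 9 < 15, so +1): 9 + 1 = 10.
R3 applies: 10 + 2 = 12.
R4 applies (level before this adjustment is 12 < 15, so +1): 12 + 1 = 13.
R5 applies: 13 − 3 = 10.
R6 applies: 10 + 4 = 14.
Final offense level: 14.
Criminal history: 15 prior points → Category IV (9-15).
Level 14 falls in the 12-21 band.
Grid: Level 12-21 × Category IV = 37-47 months.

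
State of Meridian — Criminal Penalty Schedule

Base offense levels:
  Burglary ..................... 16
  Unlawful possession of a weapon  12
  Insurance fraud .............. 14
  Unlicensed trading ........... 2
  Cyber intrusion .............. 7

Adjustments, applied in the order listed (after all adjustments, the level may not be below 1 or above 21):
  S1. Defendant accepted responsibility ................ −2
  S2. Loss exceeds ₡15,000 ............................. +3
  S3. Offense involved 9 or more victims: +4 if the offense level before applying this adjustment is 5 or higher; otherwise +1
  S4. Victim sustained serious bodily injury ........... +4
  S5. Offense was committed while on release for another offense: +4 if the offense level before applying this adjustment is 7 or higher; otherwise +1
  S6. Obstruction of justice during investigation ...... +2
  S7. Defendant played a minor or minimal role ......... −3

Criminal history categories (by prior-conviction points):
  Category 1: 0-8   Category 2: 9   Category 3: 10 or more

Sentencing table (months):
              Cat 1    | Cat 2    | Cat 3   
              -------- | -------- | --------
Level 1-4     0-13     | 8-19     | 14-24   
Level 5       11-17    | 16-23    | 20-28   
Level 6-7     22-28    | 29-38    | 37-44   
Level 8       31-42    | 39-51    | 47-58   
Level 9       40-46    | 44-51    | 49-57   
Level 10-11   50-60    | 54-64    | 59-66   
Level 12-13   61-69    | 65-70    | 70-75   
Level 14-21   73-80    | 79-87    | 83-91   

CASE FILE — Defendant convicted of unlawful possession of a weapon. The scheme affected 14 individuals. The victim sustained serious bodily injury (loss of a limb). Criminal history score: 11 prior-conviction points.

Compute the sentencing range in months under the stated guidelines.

Base offense level for unlawful possession of a weapon: 12.
S1 does not apply.
S3 applies (level before this adjustment is 12 ≥ 5, so +4): 12 + 4 = 16.
S4 applies: 16 + 4 = 20.
S5 does not apply.
S7 does not apply.
Final offense level: 20.
Criminal history: 11 prior points → Category 3 (10+).
Level 20 falls in the 14-21 band.
Grid: Level 14-21 × Category 3 = 83-91 months.

83-91 months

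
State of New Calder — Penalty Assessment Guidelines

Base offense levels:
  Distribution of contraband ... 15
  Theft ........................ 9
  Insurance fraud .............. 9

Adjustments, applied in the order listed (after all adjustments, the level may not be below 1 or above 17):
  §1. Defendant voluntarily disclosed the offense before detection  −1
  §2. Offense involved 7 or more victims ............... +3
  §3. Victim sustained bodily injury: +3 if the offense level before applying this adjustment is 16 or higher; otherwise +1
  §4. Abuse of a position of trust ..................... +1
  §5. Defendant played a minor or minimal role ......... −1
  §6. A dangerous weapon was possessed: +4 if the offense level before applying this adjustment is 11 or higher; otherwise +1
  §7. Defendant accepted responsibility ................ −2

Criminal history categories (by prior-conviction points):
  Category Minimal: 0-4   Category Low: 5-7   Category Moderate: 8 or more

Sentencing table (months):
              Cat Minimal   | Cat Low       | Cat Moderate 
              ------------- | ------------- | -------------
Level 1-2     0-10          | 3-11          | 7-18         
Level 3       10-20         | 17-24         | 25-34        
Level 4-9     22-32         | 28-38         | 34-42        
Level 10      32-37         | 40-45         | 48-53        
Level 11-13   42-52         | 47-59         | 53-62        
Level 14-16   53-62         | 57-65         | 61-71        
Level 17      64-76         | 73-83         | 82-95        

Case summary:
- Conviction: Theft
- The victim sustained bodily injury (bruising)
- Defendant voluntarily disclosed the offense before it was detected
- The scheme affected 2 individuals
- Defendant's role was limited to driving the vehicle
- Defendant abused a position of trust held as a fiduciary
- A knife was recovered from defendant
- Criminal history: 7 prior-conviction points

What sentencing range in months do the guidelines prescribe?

Base offense level for theft: 9.
§1 applies: 9 − 1 = 8.
§2 does not apply.
§3 applies (level before this adjustment is 8 < 16, so +1): 8 + 1 = 9.
§4 applies: 9 + 1 = 10.
§5 applies: 10 − 1 = 9.
§6 applies (level before this adjustment is 9 < 11, so +1): 9 + 1 = 10.
§7 does not apply.
Final offense level: 10.
Criminal history: 7 prior points → Category Low (5-7).
Level 10 falls in the 10 band.
Grid: Level 10 × Category Low = 40-45 months.

40-45 months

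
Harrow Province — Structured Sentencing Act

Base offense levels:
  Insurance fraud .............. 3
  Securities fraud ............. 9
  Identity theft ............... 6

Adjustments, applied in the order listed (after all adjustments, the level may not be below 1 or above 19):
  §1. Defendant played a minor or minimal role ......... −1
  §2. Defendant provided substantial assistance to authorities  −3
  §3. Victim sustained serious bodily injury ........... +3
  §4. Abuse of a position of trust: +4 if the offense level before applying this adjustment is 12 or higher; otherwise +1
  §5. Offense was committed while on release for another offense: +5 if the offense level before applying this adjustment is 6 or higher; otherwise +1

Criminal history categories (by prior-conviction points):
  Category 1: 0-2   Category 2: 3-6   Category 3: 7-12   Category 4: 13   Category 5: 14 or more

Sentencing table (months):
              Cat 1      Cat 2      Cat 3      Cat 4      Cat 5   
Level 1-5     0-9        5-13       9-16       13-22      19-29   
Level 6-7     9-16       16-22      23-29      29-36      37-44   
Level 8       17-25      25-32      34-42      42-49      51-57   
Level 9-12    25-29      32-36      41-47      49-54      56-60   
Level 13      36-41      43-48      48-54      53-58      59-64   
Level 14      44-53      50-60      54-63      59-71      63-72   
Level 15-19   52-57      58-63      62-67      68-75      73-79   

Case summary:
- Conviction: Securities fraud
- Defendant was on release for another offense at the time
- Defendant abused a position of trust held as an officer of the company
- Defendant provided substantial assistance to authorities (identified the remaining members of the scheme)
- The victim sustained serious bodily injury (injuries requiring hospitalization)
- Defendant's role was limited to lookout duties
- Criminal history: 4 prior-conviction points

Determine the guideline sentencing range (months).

Base offense level for securities fraud: 9.
§1 applies: 9 − 1 = 8.
§2 applies: 8 − 3 = 5.
§3 applies: 5 + 3 = 8.
§4 applies (level before this adjustment is 8 < 12, so +1): 8 + 1 = 9.
§5 applies (level before this adjustment is 9 ≥ 6, so +5): 9 + 5 = 14.
Final offense level: 14.
Criminal history: 4 prior points → Category 2 (3-6).
Level 14 falls in the 14 band.
Grid: Level 14 × Category 2 = 50-60 months.

50-60 months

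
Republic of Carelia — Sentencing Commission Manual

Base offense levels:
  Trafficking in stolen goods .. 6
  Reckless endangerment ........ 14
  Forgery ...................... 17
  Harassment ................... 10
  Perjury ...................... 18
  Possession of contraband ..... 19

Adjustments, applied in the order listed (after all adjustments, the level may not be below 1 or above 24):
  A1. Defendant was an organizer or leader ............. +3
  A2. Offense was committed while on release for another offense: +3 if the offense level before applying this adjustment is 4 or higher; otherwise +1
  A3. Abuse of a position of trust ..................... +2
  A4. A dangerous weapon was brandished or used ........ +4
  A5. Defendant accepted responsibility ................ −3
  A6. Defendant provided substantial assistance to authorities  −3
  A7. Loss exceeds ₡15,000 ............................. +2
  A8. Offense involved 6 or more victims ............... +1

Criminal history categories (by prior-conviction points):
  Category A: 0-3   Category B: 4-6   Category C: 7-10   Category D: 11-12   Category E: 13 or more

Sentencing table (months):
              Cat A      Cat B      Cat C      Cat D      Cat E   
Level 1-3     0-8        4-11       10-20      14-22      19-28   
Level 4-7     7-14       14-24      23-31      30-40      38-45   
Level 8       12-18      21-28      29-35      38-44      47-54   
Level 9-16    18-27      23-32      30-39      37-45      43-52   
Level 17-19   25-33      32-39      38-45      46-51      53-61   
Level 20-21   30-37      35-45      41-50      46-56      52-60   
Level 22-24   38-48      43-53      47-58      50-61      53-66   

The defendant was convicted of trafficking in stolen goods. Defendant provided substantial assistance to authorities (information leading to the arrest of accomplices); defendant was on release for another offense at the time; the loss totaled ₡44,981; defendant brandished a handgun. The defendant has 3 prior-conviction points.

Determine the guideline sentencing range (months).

Base offense level for trafficking in stolen goods: 6.
A2 applies (level before this adjustment is 6 ≥ 4, so +3): 6 + 3 = 9.
A3 does not apply.
A4 applies: 9 + 4 = 13.
A5 does not apply.
A6 applies: 13 − 3 = 10.
A7 applies: 10 + 2 = 12.
A8 does not apply.
Final offense level: 12.
Criminal history: 3 prior points → Category A (0-3).
Level 12 falls in the 9-16 band.
Grid: Level 9-16 × Category A = 18-27 months.

18-27 months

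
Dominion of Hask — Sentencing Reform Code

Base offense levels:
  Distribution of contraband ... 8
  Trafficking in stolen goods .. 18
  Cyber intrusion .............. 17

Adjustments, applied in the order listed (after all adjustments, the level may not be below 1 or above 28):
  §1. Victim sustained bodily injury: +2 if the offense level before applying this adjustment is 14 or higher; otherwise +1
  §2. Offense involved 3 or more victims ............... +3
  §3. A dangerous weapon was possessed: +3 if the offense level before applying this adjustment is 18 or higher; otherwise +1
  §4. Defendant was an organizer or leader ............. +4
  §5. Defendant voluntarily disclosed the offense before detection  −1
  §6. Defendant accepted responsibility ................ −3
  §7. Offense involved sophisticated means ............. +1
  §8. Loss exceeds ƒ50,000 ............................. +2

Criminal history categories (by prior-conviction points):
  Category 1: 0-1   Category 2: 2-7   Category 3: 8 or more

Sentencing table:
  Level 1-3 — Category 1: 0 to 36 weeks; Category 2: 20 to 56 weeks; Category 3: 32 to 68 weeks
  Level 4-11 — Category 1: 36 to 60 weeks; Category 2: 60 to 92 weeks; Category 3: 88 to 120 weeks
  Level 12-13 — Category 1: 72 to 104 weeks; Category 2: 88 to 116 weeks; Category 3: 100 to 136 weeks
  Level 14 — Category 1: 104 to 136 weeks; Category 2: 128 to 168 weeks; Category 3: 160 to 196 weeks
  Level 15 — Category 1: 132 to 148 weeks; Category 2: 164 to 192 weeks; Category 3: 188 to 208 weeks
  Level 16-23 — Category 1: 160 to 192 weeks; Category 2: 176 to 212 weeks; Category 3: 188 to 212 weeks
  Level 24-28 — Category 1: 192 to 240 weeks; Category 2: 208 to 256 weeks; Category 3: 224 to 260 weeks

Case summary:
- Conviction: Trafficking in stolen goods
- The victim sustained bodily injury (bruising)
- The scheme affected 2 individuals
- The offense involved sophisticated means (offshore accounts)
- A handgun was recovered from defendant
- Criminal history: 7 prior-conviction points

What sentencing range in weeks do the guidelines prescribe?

208-256 weeks

Base offense level for trafficking in stolen goods: 18.
§1 applies (level before this adjustment is 18 ≥ 14, so +2): 18 + 2 = 20.
§3 applies (level before this adjustment is 20 ≥ 18, so +3): 20 + 3 = 23.
§7 applies: 23 + 1 = 24.
Final offense level: 24.
Criminal history: 7 prior points → Category 2 (2-7).
Level 24 falls in the 24-28 band.
Grid: Level 24-28 × Category 2 = 208-256 weeks.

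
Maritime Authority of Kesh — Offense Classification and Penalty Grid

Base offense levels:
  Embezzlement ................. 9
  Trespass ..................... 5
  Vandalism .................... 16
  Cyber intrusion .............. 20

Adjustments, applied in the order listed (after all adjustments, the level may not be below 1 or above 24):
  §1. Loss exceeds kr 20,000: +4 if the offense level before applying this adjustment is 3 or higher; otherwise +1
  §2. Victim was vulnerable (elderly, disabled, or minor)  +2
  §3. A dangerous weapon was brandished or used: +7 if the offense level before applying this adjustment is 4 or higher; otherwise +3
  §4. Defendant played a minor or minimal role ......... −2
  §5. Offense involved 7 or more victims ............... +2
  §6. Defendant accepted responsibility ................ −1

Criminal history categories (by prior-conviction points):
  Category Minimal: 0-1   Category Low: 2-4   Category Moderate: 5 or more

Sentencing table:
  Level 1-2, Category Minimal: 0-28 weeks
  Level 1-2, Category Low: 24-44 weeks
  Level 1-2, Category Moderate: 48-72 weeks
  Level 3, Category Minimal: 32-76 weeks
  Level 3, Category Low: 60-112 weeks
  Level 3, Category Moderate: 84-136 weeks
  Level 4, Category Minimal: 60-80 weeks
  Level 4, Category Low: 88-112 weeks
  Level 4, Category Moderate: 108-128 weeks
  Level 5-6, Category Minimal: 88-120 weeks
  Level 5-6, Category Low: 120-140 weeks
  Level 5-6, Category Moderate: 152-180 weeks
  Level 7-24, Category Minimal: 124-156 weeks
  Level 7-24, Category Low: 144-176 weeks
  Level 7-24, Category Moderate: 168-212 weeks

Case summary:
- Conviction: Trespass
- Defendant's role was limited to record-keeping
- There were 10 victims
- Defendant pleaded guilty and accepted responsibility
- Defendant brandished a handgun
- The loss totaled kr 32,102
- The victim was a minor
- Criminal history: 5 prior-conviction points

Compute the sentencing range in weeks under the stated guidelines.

Base offense level for trespass: 5.
§1 applies (level before this adjustment is 5 ≥ 3, so +4): 5 + 4 = 9.
§2 applies: 9 + 2 = 11.
§3 applies (level before this adjustment is 11 ≥ 4, so +7): 11 + 7 = 18.
§4 applies: 18 − 2 = 16.
§5 applies: 16 + 2 = 18.
§6 applies: 18 − 1 = 17.
Final offense level: 17.
Criminal history: 5 prior points → Category Moderate (5+).
Level 17 falls in the 7-24 band.
Grid: Level 7-24 × Category Moderate = 168-212 weeks.

168-212 weeks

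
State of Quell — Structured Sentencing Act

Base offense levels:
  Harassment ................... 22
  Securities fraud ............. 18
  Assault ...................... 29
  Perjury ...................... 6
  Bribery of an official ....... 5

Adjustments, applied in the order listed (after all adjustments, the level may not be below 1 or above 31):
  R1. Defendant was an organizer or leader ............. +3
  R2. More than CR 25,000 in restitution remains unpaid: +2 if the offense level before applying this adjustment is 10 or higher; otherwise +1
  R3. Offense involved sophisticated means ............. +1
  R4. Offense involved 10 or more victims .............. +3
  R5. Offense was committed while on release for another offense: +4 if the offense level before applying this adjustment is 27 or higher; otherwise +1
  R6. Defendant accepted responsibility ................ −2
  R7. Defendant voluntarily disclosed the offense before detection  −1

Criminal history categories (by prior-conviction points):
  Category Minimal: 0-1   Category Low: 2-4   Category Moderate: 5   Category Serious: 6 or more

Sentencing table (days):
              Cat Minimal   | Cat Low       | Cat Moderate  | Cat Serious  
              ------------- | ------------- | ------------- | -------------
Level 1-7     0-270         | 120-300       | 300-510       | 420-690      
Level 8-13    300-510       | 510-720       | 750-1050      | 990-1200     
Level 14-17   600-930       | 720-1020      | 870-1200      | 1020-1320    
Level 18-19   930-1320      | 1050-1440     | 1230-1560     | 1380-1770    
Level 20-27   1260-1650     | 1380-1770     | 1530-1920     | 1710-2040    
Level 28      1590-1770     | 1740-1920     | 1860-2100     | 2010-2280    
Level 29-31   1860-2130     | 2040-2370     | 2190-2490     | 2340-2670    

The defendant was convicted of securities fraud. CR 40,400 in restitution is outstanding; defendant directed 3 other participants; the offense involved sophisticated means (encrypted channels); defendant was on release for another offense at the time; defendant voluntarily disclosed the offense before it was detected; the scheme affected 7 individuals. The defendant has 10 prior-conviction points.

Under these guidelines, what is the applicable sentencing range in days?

Base offense level for securities fraud: 18.
R1 applies: 18 + 3 = 21.
R2 applies (level before this adjustment is 21 ≥ 10, so +2): 21 + 2 = 23.
R3 applies: 23 + 1 = 24.
R4 does not apply.
R5 applies (level before this adjustment is 24 < 27, so +1): 24 + 1 = 25.
R6 does not apply.
R7 applies: 25 − 1 = 24.
Final offense level: 24.
Criminal history: 10 prior points → Category Serious (6+).
Level 24 falls in the 20-27 band.
Grid: Level 20-27 × Category Serious = 1710-2040 days.

1710-2040 days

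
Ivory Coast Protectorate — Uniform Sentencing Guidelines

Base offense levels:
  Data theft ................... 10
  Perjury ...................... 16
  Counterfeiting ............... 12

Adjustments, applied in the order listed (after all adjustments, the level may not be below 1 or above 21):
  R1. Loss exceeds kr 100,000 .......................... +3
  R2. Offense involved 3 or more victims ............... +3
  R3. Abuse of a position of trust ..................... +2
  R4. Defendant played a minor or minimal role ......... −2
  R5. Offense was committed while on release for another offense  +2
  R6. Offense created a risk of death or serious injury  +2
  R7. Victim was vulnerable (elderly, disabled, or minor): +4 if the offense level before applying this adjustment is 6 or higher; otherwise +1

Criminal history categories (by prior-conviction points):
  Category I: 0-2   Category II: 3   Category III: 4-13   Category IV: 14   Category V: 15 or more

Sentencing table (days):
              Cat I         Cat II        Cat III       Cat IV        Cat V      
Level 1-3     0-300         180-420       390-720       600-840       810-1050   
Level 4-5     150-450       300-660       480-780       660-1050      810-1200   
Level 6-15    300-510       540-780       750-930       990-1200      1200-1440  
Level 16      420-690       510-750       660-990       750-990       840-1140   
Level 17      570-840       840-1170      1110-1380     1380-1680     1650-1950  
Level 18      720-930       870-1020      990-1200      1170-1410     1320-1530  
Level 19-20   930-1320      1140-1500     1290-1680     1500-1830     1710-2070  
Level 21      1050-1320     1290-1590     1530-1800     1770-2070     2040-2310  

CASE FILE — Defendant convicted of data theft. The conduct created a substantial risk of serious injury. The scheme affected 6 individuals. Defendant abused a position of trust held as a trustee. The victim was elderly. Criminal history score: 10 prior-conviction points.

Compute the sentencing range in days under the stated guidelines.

1530-1800 days

Base offense level for data theft: 10.
R2 applies: 10 + 3 = 13.
R3 applies: 13 + 2 = 15.
R4 does not apply.
R6 applies: 15 + 2 = 17.
R7 applies (level before this adjustment is 17 ≥ 6, so +4): 17 + 4 = 21.
Final offense level: 21.
Criminal history: 10 prior points → Category III (4-13).
Level 21 falls in the 21 band.
Grid: Level 21 × Category III = 1530-1800 days.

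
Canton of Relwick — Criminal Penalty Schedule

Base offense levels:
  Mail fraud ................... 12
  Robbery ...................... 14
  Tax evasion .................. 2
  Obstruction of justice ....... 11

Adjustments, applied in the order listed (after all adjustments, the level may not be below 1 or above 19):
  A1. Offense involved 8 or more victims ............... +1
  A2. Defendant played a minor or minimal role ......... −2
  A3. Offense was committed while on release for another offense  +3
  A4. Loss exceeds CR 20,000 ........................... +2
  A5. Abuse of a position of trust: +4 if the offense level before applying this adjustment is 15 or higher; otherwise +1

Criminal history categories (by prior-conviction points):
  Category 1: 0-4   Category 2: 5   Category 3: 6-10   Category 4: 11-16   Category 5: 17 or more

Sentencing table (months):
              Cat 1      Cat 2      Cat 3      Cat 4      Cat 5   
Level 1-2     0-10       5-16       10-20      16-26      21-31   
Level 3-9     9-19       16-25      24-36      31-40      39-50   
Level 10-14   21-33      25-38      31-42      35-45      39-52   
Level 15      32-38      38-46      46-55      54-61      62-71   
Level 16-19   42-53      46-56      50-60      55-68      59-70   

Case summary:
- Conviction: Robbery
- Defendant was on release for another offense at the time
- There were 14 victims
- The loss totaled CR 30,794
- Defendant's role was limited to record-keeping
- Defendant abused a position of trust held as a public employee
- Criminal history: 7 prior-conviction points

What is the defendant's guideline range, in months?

Base offense level for robbery: 14.
A1 applies: 14 + 1 = 15.
A2 applies: 15 − 2 = 13.
A3 applies: 13 + 3 = 16.
A4 applies: 16 + 2 = 18.
A5 applies (level before this adjustment is 18 ≥ 15, so +4): 18 + 4 = 22.
Level 22 exceeds the maximum of 19; capped at 19.
Final offense level: 19.
Criminal history: 7 prior points → Category 3 (6-10).
Level 19 falls in the 16-19 band.
Grid: Level 16-19 × Category 3 = 50-60 months.

50-60 months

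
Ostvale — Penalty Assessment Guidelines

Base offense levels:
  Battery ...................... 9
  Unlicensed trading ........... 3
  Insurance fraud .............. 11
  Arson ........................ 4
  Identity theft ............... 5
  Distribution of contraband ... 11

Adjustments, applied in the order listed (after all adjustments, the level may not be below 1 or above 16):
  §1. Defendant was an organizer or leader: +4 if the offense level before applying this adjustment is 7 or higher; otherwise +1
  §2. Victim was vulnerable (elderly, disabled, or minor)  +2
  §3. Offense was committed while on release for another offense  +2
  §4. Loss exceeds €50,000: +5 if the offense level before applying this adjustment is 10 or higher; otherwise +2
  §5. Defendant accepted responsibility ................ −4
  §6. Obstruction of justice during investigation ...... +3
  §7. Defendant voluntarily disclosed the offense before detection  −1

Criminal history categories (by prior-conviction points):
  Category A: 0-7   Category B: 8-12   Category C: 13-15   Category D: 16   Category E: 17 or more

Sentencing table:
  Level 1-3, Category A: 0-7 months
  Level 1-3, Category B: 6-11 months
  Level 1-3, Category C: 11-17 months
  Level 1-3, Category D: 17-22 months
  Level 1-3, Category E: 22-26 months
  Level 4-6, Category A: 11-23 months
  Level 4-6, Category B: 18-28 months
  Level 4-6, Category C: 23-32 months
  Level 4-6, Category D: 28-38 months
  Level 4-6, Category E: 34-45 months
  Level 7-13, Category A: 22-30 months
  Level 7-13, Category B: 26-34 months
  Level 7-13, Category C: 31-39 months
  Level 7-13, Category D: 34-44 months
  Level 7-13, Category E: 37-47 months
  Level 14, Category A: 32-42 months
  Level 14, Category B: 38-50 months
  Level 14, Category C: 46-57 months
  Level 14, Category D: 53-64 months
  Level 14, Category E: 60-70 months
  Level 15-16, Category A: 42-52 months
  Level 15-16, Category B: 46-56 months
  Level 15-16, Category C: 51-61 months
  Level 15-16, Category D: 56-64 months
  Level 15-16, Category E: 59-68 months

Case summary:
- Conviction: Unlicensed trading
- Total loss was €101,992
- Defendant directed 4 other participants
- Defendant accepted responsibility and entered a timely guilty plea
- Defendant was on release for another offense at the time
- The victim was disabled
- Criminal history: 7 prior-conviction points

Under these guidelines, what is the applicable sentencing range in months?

11-23 months

Base offense level for unlicensed trading: 3.
§1 applies (level before this adjustment is 3 < 7, so +1): 3 + 1 = 4.
§2 applies: 4 + 2 = 6.
§3 applies: 6 + 2 = 8.
§4 applies (level before this adjustment is 8 < 10, so +2): 8 + 2 = 10.
§5 applies: 10 − 4 = 6.
§7 does not apply.
Final offense level: 6.
Criminal history: 7 prior points → Category A (0-7).
Level 6 falls in the 4-6 band.
Grid: Level 4-6 × Category A = 11-23 months.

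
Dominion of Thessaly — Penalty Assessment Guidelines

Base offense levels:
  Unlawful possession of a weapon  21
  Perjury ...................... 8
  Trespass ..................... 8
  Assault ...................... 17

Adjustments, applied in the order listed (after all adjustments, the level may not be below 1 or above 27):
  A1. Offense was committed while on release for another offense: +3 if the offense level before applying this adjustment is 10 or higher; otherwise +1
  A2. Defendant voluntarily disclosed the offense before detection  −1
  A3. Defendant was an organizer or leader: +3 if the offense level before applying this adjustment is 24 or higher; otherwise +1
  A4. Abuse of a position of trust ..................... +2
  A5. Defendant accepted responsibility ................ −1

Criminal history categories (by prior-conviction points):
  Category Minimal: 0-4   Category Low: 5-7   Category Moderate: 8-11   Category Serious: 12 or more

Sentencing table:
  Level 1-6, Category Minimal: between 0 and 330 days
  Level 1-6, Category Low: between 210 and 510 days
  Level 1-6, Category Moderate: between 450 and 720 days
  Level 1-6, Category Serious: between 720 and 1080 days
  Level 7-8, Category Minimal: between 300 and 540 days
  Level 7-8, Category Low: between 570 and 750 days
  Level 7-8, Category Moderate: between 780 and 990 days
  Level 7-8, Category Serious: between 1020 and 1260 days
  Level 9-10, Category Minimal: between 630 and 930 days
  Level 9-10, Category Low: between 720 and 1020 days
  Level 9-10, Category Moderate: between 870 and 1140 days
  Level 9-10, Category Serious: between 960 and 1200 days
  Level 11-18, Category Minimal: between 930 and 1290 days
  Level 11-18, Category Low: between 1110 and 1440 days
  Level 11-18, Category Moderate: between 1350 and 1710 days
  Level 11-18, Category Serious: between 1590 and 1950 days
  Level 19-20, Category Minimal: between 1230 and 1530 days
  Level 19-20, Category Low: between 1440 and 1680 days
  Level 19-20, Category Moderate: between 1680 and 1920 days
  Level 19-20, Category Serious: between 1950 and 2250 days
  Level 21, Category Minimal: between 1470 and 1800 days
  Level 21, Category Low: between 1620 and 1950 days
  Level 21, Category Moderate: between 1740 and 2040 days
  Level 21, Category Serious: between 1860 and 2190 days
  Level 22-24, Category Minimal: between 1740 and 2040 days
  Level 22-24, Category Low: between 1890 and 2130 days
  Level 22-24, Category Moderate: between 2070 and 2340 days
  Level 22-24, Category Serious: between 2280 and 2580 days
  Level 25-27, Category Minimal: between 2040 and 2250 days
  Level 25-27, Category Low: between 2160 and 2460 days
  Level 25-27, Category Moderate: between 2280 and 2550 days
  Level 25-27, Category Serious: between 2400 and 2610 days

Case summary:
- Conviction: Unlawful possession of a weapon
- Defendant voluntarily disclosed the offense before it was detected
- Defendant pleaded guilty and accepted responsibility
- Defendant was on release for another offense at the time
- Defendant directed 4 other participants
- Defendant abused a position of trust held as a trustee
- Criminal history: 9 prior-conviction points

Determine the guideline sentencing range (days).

Base offense level for unlawful possession of a weapon: 21.
A1 applies (level before this adjustment is 21 ≥ 10, so +3): 21 + 3 = 24.
A2 applies: 24 − 1 = 23.
A3 applies (level before this adjustment is 23 < 24, so +1): 23 + 1 = 24.
A4 applies: 24 + 2 = 26.
A5 applies: 26 − 1 = 25.
Final offense level: 25.
Criminal history: 9 prior points → Category Moderate (8-11).
Level 25 falls in the 25-27 band.
Grid: Level 25-27 × Category Moderate = 2280-2550 days.

2280-2550 days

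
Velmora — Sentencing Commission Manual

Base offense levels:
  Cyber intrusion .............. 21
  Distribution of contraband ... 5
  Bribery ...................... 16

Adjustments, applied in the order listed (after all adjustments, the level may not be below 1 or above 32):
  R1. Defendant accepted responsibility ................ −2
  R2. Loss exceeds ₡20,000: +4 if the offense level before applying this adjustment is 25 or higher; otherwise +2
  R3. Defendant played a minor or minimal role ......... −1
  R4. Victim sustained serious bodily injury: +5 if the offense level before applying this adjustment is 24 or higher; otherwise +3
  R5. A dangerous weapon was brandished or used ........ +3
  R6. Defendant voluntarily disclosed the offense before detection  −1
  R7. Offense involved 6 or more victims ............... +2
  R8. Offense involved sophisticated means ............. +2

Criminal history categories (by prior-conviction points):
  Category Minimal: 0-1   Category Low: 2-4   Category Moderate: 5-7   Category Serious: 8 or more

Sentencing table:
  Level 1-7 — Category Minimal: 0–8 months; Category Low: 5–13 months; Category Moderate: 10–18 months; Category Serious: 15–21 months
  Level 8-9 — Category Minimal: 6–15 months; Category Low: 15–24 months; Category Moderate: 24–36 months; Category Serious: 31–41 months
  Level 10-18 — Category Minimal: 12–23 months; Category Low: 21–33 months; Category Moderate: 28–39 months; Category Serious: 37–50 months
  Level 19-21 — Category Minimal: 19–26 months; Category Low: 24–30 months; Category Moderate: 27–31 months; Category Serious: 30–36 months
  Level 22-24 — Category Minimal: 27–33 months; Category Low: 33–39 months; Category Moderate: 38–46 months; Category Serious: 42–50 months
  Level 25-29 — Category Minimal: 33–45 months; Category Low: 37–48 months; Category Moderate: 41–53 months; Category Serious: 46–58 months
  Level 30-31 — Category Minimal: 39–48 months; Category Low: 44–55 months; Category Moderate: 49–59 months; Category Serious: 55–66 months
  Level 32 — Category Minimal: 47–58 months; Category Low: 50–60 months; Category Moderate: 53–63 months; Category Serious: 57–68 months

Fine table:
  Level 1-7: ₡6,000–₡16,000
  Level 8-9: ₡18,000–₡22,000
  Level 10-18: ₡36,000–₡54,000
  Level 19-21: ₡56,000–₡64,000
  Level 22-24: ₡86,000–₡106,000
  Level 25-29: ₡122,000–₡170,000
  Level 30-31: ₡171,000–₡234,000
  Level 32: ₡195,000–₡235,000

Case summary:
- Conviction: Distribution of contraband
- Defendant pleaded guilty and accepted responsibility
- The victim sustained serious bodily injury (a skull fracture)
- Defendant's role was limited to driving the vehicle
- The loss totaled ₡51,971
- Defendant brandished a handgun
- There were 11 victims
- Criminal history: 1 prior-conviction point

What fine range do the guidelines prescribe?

₡36,000–₡54,000

Base offense level for distribution of contraband: 5.
R1 applies: 5 − 2 = 3.
R2 applies (level before this adjustment is 3 < 25, so +2): 3 + 2 = 5.
R3 applies: 5 − 1 = 4.
R4 applies (level before this adjustment is 4 < 24, so +3): 4 + 3 = 7.
R5 applies: 7 + 3 = 10.
R7 applies: 10 + 2 = 12.
R8 does not apply.
Final offense level: 12.
Level 12 falls in the 10-18 band.
Fine table: Level 10-18 → ₡36,000–₡54,000.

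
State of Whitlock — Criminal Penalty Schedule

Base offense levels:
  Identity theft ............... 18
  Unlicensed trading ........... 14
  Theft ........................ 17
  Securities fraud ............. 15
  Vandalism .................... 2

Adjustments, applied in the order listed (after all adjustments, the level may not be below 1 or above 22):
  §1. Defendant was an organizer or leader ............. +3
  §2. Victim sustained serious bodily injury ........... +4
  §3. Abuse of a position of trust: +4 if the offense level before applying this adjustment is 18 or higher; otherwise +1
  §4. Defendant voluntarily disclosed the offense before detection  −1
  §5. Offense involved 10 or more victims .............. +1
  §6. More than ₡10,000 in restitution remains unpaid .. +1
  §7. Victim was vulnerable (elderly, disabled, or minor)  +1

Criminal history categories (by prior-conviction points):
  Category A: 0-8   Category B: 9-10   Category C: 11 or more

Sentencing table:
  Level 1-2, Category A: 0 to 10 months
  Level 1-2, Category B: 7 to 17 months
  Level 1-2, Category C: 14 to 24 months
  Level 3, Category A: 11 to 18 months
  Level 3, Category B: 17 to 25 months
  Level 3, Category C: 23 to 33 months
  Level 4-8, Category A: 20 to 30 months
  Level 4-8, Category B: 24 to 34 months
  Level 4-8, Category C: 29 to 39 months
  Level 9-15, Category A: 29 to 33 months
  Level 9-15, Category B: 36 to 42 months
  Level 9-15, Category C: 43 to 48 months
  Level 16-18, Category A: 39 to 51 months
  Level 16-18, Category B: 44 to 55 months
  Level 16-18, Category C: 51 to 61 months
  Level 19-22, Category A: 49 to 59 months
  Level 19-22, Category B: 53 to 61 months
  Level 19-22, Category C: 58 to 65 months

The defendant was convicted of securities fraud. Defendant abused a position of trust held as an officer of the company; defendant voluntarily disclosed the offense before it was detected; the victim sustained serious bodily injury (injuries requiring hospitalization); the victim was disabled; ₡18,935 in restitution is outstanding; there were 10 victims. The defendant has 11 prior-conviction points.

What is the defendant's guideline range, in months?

Base offense level for securities fraud: 15.
§1 does not apply.
§2 applies: 15 + 4 = 19.
§3 applies (level before this adjustment is 19 ≥ 18, so +4): 19 + 4 = 23.
§4 applies: 23 − 1 = 22.
§5 applies: 22 + 1 = 23.
§6 applies: 23 + 1 = 24.
§7 applies: 24 + 1 = 25.
Level 25 exceeds the maximum of 22; capped at 22.
Final offense level: 22.
Criminal history: 11 prior points → Category C (11+).
Level 22 falls in the 19-22 band.
Grid: Level 19-22 × Category C = 58-65 months.

58-65 months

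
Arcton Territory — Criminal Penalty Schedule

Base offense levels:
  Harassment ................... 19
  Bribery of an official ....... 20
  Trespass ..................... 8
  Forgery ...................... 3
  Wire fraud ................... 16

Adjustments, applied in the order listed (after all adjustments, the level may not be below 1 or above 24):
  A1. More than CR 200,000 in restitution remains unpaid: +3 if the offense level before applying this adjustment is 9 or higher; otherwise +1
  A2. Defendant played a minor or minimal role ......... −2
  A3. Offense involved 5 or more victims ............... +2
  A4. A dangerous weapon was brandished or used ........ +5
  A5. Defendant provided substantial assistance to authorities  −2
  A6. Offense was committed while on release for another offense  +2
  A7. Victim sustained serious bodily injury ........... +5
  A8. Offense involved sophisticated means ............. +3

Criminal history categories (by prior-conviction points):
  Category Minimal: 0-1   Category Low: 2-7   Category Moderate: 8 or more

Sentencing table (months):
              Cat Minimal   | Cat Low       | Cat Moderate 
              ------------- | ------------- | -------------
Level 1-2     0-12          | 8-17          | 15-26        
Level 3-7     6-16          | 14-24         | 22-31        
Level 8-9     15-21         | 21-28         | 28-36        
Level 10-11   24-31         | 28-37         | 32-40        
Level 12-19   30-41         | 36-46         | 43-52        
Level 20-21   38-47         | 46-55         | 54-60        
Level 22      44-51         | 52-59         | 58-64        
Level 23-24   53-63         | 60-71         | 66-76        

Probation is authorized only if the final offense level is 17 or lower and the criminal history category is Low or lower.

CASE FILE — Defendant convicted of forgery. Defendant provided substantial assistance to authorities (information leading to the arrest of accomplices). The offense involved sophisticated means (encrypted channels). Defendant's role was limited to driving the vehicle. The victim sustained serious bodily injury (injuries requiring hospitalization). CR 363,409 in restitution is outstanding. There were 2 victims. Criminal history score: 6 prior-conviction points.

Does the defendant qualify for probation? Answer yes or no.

Yes

Base offense level for forgery: 3.
A1 applies (level before this adjustment is 3 < 9, so +1): 3 + 1 = 4.
A2 applies: 4 − 2 = 2.
A4 does not apply.
A5 applies: 2 − 2 = 0.
A6 does not apply.
A7 applies: 0 + 5 = 5.
A8 applies: 5 + 3 = 8.
Final offense level: 8.
Criminal history: 6 prior points → Category Low (2-7).
Level 8 falls in the 8-9 band.
Grid: Level 8-9 × Category Low = 21-28 months.
Probation check: level 8 ≤ 17 and category Low ≤ Low → eligible.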